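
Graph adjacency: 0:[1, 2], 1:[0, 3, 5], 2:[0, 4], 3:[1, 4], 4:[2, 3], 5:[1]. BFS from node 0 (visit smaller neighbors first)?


BFS queue: start with [0]
Visit order: [0, 1, 2, 3, 5, 4]


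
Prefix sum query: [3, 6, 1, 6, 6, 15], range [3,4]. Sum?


Prefix sums: [0, 3, 9, 10, 16, 22, 37]
Sum[3..4] = prefix[5] - prefix[3] = 22 - 10 = 12


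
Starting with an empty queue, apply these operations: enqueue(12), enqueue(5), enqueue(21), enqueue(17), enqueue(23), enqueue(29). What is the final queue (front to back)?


enqueue(12) -> [12]
enqueue(5) -> [12, 5]
enqueue(21) -> [12, 5, 21]
enqueue(17) -> [12, 5, 21, 17]
enqueue(23) -> [12, 5, 21, 17, 23]
enqueue(29) -> [12, 5, 21, 17, 23, 29]
Final queue (front to back): [12, 5, 21, 17, 23, 29]


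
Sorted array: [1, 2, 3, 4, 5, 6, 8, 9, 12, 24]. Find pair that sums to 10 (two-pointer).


Two pointers: lo=0, hi=9
Found pair: (1, 9) summing to 10


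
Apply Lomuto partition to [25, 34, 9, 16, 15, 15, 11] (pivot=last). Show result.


Elements <= 11 go left of pivot.
Result: [9, 11, 25, 16, 15, 15, 34], pivot at index 1


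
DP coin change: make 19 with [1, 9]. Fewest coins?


dp[0]=0; dp[i]=1+min(dp[i-c] for c in coins)
...dp[14]=6, dp[15]=7, dp[16]=8, dp[17]=9, dp[18]=2, dp[19]=3
Minimum coins for 19 = 3


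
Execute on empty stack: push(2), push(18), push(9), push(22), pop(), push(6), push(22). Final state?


push(2) -> [2]
push(18) -> [2, 18]
push(9) -> [2, 18, 9]
push(22) -> [2, 18, 9, 22]
pop() returns 22 -> [2, 18, 9]
push(6) -> [2, 18, 9, 6]
push(22) -> [2, 18, 9, 6, 22]
Final stack (bottom to top): [2, 18, 9, 6, 22]


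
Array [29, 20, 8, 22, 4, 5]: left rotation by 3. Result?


Left rotate by 3: [22, 4, 5, 29, 20, 8]


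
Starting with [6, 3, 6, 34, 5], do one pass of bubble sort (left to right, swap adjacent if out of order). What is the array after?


After one pass: [3, 6, 6, 5, 34]


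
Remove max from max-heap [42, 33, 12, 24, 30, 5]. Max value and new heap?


Max = 42
Replace root with last, heapify down
Resulting heap: [33, 30, 12, 24, 5]


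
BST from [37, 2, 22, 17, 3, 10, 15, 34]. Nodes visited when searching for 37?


BST root = 37
Search for 37: compare at each node
Path: [37]


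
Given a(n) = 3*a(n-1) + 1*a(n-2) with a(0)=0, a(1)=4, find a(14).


Build bottom-up:
...a(12)=1869120, a(13)=6173284, a(14)=3*6173284+1*1869120=20388972


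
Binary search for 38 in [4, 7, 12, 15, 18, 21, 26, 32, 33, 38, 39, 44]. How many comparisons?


Search for 38:
[0,11] mid=5 arr[5]=21
[6,11] mid=8 arr[8]=33
[9,11] mid=10 arr[10]=39
[9,9] mid=9 arr[9]=38
Total: 4 comparisons


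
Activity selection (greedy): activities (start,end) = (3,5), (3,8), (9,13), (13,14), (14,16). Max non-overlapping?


Greedy: pick earliest-ending, then skip overlaps.
Selected (4 activities): [(3, 5), (9, 13), (13, 14), (14, 16)]


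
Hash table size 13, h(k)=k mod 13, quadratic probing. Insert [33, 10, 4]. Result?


Insertions: 33->slot 7; 10->slot 10; 4->slot 4
Table: [None, None, None, None, 4, None, None, 33, None, None, 10, None, None]


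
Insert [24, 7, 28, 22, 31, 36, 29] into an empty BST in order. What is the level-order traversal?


Root = 24; build tree by BST insertion.
Level-Order traversal: [24, 7, 28, 22, 31, 29, 36]


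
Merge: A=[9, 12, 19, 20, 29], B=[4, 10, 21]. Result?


Compare heads, take smaller each step.
Merged: [4, 9, 10, 12, 19, 20, 21, 29]


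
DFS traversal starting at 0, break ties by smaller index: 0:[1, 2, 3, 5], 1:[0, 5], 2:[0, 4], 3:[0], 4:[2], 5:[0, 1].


DFS stack-based: start with [0]
Visit order: [0, 1, 5, 2, 4, 3]


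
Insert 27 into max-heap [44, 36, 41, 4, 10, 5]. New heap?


Append 27: [44, 36, 41, 4, 10, 5, 27]
Bubble up: no swaps needed
Result: [44, 36, 41, 4, 10, 5, 27]


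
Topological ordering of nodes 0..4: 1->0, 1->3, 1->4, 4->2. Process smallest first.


Kahn's algorithm, process smallest node first
Order: [1, 0, 3, 4, 2]


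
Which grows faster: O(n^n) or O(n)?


linear grows slower than n^n
O(n) is asymptotically smaller; O(n^n) grows faster


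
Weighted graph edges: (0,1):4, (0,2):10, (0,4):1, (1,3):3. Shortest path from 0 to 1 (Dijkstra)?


Dijkstra from 0:
Distances: {0: 0, 1: 4, 2: 10, 3: 7, 4: 1}
Shortest distance to 1 = 4, path = [0, 1]


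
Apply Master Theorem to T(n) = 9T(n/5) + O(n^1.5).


a=9, b=5, c=1.5. log_5(9)=1.365 < c=1.5. Case 3: O(n^c) = O(n^1.500)
Complexity: O(n^1.500)


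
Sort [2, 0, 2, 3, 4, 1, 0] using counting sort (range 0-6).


Count array: [2, 1, 2, 1, 1, 0, 0]
Reconstruct: [0, 0, 1, 2, 2, 3, 4]


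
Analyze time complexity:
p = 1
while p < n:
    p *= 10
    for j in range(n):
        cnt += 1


Per nesting level: O(log n) * O(n) = O(n log n)
Complexity: O(n log n)


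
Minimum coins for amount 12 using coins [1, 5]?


dp[0]=0; dp[i]=1+min(dp[i-c] for c in coins)
...dp[7]=3, dp[8]=4, dp[9]=5, dp[10]=2, dp[11]=3, dp[12]=4
Minimum coins for 12 = 4


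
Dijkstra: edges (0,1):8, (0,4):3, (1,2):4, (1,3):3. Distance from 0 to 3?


Dijkstra from 0:
Distances: {0: 0, 1: 8, 2: 12, 3: 11, 4: 3}
Shortest distance to 3 = 11, path = [0, 1, 3]


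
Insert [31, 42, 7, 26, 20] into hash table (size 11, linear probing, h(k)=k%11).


Insertions: 31->slot 9; 42->slot 10; 7->slot 7; 26->slot 4; 20->slot 0
Table: [20, None, None, None, 26, None, None, 7, None, 31, 42]


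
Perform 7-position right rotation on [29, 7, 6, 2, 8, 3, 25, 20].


Right rotate by 7: [7, 6, 2, 8, 3, 25, 20, 29]


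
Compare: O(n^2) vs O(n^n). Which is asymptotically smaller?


quadratic grows slower than n^n
O(n^2) is asymptotically smaller; O(n^n) grows faster


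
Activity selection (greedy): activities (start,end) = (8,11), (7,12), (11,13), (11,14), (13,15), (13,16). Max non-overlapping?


Greedy: pick earliest-ending, then skip overlaps.
Selected (3 activities): [(8, 11), (11, 13), (13, 15)]


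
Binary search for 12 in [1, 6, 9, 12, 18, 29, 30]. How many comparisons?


Search for 12:
[0,6] mid=3 arr[3]=12
Total: 1 comparisons


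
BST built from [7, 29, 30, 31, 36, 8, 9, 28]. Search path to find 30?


BST root = 7
Search for 30: compare at each node
Path: [7, 29, 30]


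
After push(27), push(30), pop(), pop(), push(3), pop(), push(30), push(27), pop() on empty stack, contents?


push(27) -> [27]
push(30) -> [27, 30]
pop() returns 30 -> [27]
pop() returns 27 -> []
push(3) -> [3]
pop() returns 3 -> []
push(30) -> [30]
push(27) -> [30, 27]
pop() returns 27 -> [30]
Final stack (bottom to top): [30]


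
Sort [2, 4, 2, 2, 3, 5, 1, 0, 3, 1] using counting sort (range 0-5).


Count array: [1, 2, 3, 2, 1, 1]
Reconstruct: [0, 1, 1, 2, 2, 2, 3, 3, 4, 5]


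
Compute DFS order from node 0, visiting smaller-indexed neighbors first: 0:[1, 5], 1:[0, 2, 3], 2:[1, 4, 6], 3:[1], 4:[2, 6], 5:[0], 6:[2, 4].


DFS stack-based: start with [0]
Visit order: [0, 1, 2, 4, 6, 3, 5]


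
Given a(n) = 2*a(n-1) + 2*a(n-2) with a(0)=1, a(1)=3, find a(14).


Build bottom-up:
...a(12)=186304, a(13)=508992, a(14)=2*508992+2*186304=1390592


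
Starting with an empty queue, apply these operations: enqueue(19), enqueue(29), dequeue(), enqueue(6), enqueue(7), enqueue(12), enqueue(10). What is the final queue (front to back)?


enqueue(19) -> [19]
enqueue(29) -> [19, 29]
dequeue() returns 19 -> [29]
enqueue(6) -> [29, 6]
enqueue(7) -> [29, 6, 7]
enqueue(12) -> [29, 6, 7, 12]
enqueue(10) -> [29, 6, 7, 12, 10]
Final queue (front to back): [29, 6, 7, 12, 10]


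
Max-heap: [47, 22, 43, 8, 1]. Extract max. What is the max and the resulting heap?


Max = 47
Replace root with last, heapify down
Resulting heap: [43, 22, 1, 8]


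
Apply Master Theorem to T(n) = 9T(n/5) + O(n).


a=9, b=5, c=1. log_5(9)=1.365 > c=1. Case 1: O(n^log_b(a)) = O(n^1.365)
Complexity: O(n^1.365)


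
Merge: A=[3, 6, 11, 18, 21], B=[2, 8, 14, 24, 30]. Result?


Compare heads, take smaller each step.
Merged: [2, 3, 6, 8, 11, 14, 18, 21, 24, 30]


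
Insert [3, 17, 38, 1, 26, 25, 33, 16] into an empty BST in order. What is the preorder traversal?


Root = 3; build tree by BST insertion.
Preorder traversal: [3, 1, 17, 16, 38, 26, 25, 33]


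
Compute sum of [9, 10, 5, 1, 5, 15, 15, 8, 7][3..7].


Prefix sums: [0, 9, 19, 24, 25, 30, 45, 60, 68, 75]
Sum[3..7] = prefix[8] - prefix[3] = 68 - 24 = 44


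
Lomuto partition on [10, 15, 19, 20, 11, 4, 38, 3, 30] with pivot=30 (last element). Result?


Elements <= 30 go left of pivot.
Result: [10, 15, 19, 20, 11, 4, 3, 30, 38], pivot at index 7


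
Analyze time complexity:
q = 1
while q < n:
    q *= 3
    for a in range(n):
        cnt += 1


Per nesting level: O(log n) * O(n) = O(n log n)
Complexity: O(n log n)


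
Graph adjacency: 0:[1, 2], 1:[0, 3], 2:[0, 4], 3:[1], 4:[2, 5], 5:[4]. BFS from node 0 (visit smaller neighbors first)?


BFS queue: start with [0]
Visit order: [0, 1, 2, 3, 4, 5]


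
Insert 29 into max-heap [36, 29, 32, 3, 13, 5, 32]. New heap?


Append 29: [36, 29, 32, 3, 13, 5, 32, 29]
Bubble up: swap idx 7(29) with idx 3(3)
Result: [36, 29, 32, 29, 13, 5, 32, 3]


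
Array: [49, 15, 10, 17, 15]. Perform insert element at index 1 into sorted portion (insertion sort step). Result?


After one pass: [15, 49, 10, 17, 15]


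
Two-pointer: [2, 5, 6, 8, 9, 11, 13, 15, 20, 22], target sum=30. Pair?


Two pointers: lo=0, hi=9
Found pair: (8, 22) summing to 30


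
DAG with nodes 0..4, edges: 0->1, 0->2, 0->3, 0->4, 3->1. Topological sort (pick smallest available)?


Kahn's algorithm, process smallest node first
Order: [0, 2, 3, 1, 4]


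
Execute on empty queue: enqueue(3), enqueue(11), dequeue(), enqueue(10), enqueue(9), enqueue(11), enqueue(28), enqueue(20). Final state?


enqueue(3) -> [3]
enqueue(11) -> [3, 11]
dequeue() returns 3 -> [11]
enqueue(10) -> [11, 10]
enqueue(9) -> [11, 10, 9]
enqueue(11) -> [11, 10, 9, 11]
enqueue(28) -> [11, 10, 9, 11, 28]
enqueue(20) -> [11, 10, 9, 11, 28, 20]
Final queue (front to back): [11, 10, 9, 11, 28, 20]


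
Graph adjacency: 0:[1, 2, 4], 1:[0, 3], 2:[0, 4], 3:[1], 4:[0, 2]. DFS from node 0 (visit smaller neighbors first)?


DFS stack-based: start with [0]
Visit order: [0, 1, 3, 2, 4]


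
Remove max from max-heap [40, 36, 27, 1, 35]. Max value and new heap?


Max = 40
Replace root with last, heapify down
Resulting heap: [36, 35, 27, 1]


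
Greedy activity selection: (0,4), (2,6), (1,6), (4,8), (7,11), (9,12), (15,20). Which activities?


Greedy: pick earliest-ending, then skip overlaps.
Selected (4 activities): [(0, 4), (4, 8), (9, 12), (15, 20)]


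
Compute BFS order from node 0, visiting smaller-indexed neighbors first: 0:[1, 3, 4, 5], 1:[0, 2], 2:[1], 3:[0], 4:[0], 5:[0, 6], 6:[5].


BFS queue: start with [0]
Visit order: [0, 1, 3, 4, 5, 2, 6]


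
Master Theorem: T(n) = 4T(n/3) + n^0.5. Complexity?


a=4, b=3, c=0.5. log_3(4)=1.262 > c=0.5. Case 1: O(n^log_b(a)) = O(n^1.262)
Complexity: O(n^1.262)


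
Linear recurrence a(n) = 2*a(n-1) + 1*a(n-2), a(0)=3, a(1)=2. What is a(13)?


Build bottom-up:
...a(11)=18616, a(12)=44943, a(13)=2*44943+1*18616=108502


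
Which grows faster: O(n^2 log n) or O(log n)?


logarithmic grows slower than n^2 log n
O(log n) is asymptotically smaller; O(n^2 log n) grows faster


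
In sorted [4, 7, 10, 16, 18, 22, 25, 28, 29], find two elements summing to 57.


Two pointers: lo=0, hi=8
Found pair: (28, 29) summing to 57


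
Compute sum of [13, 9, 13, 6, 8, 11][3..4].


Prefix sums: [0, 13, 22, 35, 41, 49, 60]
Sum[3..4] = prefix[5] - prefix[3] = 49 - 35 = 14


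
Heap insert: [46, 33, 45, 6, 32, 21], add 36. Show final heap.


Append 36: [46, 33, 45, 6, 32, 21, 36]
Bubble up: no swaps needed
Result: [46, 33, 45, 6, 32, 21, 36]


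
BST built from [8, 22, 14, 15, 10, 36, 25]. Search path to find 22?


BST root = 8
Search for 22: compare at each node
Path: [8, 22]


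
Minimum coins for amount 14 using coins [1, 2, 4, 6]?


dp[0]=0; dp[i]=1+min(dp[i-c] for c in coins)
...dp[9]=3, dp[10]=2, dp[11]=3, dp[12]=2, dp[13]=3, dp[14]=3
Minimum coins for 14 = 3


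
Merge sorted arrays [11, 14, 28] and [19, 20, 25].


Compare heads, take smaller each step.
Merged: [11, 14, 19, 20, 25, 28]


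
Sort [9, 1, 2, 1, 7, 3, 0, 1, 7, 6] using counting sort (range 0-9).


Count array: [1, 3, 1, 1, 0, 0, 1, 2, 0, 1]
Reconstruct: [0, 1, 1, 1, 2, 3, 6, 7, 7, 9]


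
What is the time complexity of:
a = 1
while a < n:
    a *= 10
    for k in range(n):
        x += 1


Per nesting level: O(log n) * O(n) = O(n log n)
Complexity: O(n log n)


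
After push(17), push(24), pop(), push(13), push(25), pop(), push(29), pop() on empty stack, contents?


push(17) -> [17]
push(24) -> [17, 24]
pop() returns 24 -> [17]
push(13) -> [17, 13]
push(25) -> [17, 13, 25]
pop() returns 25 -> [17, 13]
push(29) -> [17, 13, 29]
pop() returns 29 -> [17, 13]
Final stack (bottom to top): [17, 13]


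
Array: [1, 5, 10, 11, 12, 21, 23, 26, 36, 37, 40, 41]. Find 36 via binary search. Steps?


Search for 36:
[0,11] mid=5 arr[5]=21
[6,11] mid=8 arr[8]=36
Total: 2 comparisons


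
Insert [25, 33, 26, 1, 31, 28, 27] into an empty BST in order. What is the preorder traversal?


Root = 25; build tree by BST insertion.
Preorder traversal: [25, 1, 33, 26, 31, 28, 27]


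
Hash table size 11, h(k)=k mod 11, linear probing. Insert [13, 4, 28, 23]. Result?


Insertions: 13->slot 2; 4->slot 4; 28->slot 6; 23->slot 1
Table: [None, 23, 13, None, 4, None, 28, None, None, None, None]


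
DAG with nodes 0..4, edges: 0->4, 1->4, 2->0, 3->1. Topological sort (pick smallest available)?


Kahn's algorithm, process smallest node first
Order: [2, 0, 3, 1, 4]


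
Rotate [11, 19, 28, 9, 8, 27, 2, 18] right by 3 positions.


Right rotate by 3: [27, 2, 18, 11, 19, 28, 9, 8]


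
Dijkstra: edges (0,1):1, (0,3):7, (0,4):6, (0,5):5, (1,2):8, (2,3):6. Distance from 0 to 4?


Dijkstra from 0:
Distances: {0: 0, 1: 1, 2: 9, 3: 7, 4: 6, 5: 5}
Shortest distance to 4 = 6, path = [0, 4]


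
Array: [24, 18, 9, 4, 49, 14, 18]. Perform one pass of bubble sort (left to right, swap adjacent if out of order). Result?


After one pass: [18, 9, 4, 24, 14, 18, 49]


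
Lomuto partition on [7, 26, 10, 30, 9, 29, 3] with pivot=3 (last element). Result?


Elements <= 3 go left of pivot.
Result: [3, 26, 10, 30, 9, 29, 7], pivot at index 0


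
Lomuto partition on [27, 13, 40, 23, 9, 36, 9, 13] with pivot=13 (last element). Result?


Elements <= 13 go left of pivot.
Result: [13, 9, 9, 13, 27, 36, 40, 23], pivot at index 3


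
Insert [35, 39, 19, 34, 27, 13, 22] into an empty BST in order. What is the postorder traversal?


Root = 35; build tree by BST insertion.
Postorder traversal: [13, 22, 27, 34, 19, 39, 35]


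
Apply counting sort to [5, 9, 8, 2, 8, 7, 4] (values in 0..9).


Count array: [0, 0, 1, 0, 1, 1, 0, 1, 2, 1]
Reconstruct: [2, 4, 5, 7, 8, 8, 9]


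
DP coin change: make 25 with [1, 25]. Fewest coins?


dp[0]=0; dp[i]=1+min(dp[i-c] for c in coins)
...dp[20]=20, dp[21]=21, dp[22]=22, dp[23]=23, dp[24]=24, dp[25]=1
Minimum coins for 25 = 1


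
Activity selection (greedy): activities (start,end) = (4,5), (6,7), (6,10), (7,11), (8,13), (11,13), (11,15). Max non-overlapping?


Greedy: pick earliest-ending, then skip overlaps.
Selected (4 activities): [(4, 5), (6, 7), (7, 11), (11, 13)]


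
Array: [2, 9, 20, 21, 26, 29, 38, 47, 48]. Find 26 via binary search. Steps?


Search for 26:
[0,8] mid=4 arr[4]=26
Total: 1 comparisons


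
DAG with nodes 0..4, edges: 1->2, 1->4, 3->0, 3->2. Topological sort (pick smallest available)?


Kahn's algorithm, process smallest node first
Order: [1, 3, 0, 2, 4]


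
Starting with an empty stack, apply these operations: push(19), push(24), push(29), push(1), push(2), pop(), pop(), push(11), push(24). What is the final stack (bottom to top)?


push(19) -> [19]
push(24) -> [19, 24]
push(29) -> [19, 24, 29]
push(1) -> [19, 24, 29, 1]
push(2) -> [19, 24, 29, 1, 2]
pop() returns 2 -> [19, 24, 29, 1]
pop() returns 1 -> [19, 24, 29]
push(11) -> [19, 24, 29, 11]
push(24) -> [19, 24, 29, 11, 24]
Final stack (bottom to top): [19, 24, 29, 11, 24]


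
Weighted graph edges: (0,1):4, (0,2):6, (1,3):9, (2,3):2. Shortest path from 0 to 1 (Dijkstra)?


Dijkstra from 0:
Distances: {0: 0, 1: 4, 2: 6, 3: 8}
Shortest distance to 1 = 4, path = [0, 1]


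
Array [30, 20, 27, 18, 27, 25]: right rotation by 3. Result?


Right rotate by 3: [18, 27, 25, 30, 20, 27]


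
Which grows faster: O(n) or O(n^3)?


linear grows slower than cubic
O(n) is asymptotically smaller; O(n^3) grows faster


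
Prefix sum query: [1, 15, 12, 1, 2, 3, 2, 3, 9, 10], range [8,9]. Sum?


Prefix sums: [0, 1, 16, 28, 29, 31, 34, 36, 39, 48, 58]
Sum[8..9] = prefix[10] - prefix[8] = 58 - 39 = 19


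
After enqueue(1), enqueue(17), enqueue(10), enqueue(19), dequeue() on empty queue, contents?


enqueue(1) -> [1]
enqueue(17) -> [1, 17]
enqueue(10) -> [1, 17, 10]
enqueue(19) -> [1, 17, 10, 19]
dequeue() returns 1 -> [17, 10, 19]
Final queue (front to back): [17, 10, 19]


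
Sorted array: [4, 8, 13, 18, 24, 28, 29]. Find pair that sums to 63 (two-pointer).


Two pointers: lo=0, hi=6
No pair sums to 63


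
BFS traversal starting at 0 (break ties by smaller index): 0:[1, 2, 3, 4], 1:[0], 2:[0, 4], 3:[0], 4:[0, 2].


BFS queue: start with [0]
Visit order: [0, 1, 2, 3, 4]


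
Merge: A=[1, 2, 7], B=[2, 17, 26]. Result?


Compare heads, take smaller each step.
Merged: [1, 2, 2, 7, 17, 26]


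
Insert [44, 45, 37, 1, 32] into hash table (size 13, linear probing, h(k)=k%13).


Insertions: 44->slot 5; 45->slot 6; 37->slot 11; 1->slot 1; 32->slot 7
Table: [None, 1, None, None, None, 44, 45, 32, None, None, None, 37, None]


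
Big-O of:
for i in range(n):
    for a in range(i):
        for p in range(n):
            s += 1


Per nesting level: O(n) * O(n) [triangular over i] * O(n) = O(n^3)
Complexity: O(n^3)


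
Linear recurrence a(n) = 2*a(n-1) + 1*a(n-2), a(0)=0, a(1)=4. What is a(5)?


Build bottom-up:
...a(3)=20, a(4)=48, a(5)=2*48+1*20=116


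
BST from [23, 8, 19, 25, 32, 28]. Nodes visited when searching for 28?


BST root = 23
Search for 28: compare at each node
Path: [23, 25, 32, 28]


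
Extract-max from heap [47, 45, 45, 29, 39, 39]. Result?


Max = 47
Replace root with last, heapify down
Resulting heap: [45, 39, 45, 29, 39]


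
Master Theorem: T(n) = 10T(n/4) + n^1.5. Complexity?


a=10, b=4, c=1.5. log_4(10)=1.661 > c=1.5. Case 1: O(n^log_b(a)) = O(n^1.661)
Complexity: O(n^1.661)


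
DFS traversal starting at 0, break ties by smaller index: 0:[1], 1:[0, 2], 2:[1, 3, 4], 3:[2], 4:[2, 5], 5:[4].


DFS stack-based: start with [0]
Visit order: [0, 1, 2, 3, 4, 5]


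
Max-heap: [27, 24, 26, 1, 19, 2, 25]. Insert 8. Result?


Append 8: [27, 24, 26, 1, 19, 2, 25, 8]
Bubble up: swap idx 7(8) with idx 3(1)
Result: [27, 24, 26, 8, 19, 2, 25, 1]


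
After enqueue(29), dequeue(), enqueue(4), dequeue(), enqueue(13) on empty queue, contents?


enqueue(29) -> [29]
dequeue() returns 29 -> []
enqueue(4) -> [4]
dequeue() returns 4 -> []
enqueue(13) -> [13]
Final queue (front to back): [13]


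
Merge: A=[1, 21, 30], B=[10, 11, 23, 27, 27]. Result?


Compare heads, take smaller each step.
Merged: [1, 10, 11, 21, 23, 27, 27, 30]


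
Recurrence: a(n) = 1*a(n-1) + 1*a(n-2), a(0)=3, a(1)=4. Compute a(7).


Build bottom-up:
...a(5)=29, a(6)=47, a(7)=1*47+1*29=76


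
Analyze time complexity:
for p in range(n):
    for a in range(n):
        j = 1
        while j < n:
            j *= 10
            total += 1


Per nesting level: O(n) * O(n) * O(log n) = O(n^2 log n)
Complexity: O(n^2 log n)


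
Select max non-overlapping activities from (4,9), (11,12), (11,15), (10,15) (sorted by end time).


Greedy: pick earliest-ending, then skip overlaps.
Selected (2 activities): [(4, 9), (11, 12)]


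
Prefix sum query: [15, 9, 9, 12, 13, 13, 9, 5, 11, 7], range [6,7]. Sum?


Prefix sums: [0, 15, 24, 33, 45, 58, 71, 80, 85, 96, 103]
Sum[6..7] = prefix[8] - prefix[6] = 85 - 71 = 14


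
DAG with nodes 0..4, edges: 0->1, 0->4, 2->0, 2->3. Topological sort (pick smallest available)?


Kahn's algorithm, process smallest node first
Order: [2, 0, 1, 3, 4]


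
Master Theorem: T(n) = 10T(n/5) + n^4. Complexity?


a=10, b=5, c=4. log_5(10)=1.431 < c=4. Case 3: O(n^c) = O(n^4)
Complexity: O(n^4)


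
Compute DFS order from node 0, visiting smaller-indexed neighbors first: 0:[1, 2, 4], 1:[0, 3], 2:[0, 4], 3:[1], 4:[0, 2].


DFS stack-based: start with [0]
Visit order: [0, 1, 3, 2, 4]


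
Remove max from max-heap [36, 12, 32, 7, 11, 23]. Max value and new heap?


Max = 36
Replace root with last, heapify down
Resulting heap: [32, 12, 23, 7, 11]


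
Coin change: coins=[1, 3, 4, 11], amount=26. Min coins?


dp[0]=0; dp[i]=1+min(dp[i-c] for c in coins)
...dp[21]=4, dp[22]=2, dp[23]=3, dp[24]=4, dp[25]=3, dp[26]=3
Minimum coins for 26 = 3


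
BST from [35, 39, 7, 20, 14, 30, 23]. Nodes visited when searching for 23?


BST root = 35
Search for 23: compare at each node
Path: [35, 7, 20, 30, 23]


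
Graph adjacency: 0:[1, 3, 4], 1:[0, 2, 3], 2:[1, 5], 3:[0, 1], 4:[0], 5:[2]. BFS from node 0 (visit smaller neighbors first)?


BFS queue: start with [0]
Visit order: [0, 1, 3, 4, 2, 5]


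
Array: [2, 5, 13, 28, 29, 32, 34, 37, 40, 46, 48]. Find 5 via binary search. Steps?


Search for 5:
[0,10] mid=5 arr[5]=32
[0,4] mid=2 arr[2]=13
[0,1] mid=0 arr[0]=2
[1,1] mid=1 arr[1]=5
Total: 4 comparisons


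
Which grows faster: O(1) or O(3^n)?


constant grows slower than exponential (base 3)
O(1) is asymptotically smaller; O(3^n) grows faster


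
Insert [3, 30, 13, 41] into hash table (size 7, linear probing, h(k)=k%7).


Insertions: 3->slot 3; 30->slot 2; 13->slot 6; 41->slot 0
Table: [41, None, 30, 3, None, None, 13]


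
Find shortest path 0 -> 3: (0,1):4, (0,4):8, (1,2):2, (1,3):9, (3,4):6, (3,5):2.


Dijkstra from 0:
Distances: {0: 0, 1: 4, 2: 6, 3: 13, 4: 8, 5: 15}
Shortest distance to 3 = 13, path = [0, 1, 3]


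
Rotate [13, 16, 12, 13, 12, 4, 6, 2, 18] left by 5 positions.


Left rotate by 5: [4, 6, 2, 18, 13, 16, 12, 13, 12]


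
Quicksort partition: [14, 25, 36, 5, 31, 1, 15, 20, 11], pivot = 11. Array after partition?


Elements <= 11 go left of pivot.
Result: [5, 1, 11, 14, 31, 25, 15, 20, 36], pivot at index 2


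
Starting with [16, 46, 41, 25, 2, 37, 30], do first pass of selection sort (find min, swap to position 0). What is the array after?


After one pass: [2, 46, 41, 25, 16, 37, 30]


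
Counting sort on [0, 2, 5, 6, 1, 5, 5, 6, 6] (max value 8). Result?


Count array: [1, 1, 1, 0, 0, 3, 3, 0, 0]
Reconstruct: [0, 1, 2, 5, 5, 5, 6, 6, 6]


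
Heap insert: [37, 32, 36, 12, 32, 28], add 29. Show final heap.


Append 29: [37, 32, 36, 12, 32, 28, 29]
Bubble up: no swaps needed
Result: [37, 32, 36, 12, 32, 28, 29]


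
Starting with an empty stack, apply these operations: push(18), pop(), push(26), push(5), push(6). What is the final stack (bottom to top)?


push(18) -> [18]
pop() returns 18 -> []
push(26) -> [26]
push(5) -> [26, 5]
push(6) -> [26, 5, 6]
Final stack (bottom to top): [26, 5, 6]


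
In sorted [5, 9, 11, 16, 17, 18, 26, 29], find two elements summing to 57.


Two pointers: lo=0, hi=7
No pair sums to 57


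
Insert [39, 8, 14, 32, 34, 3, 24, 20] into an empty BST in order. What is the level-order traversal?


Root = 39; build tree by BST insertion.
Level-Order traversal: [39, 8, 3, 14, 32, 24, 34, 20]


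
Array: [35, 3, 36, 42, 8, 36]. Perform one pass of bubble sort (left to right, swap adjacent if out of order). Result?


After one pass: [3, 35, 36, 8, 36, 42]


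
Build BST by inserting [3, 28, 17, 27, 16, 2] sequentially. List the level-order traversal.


Root = 3; build tree by BST insertion.
Level-Order traversal: [3, 2, 28, 17, 16, 27]


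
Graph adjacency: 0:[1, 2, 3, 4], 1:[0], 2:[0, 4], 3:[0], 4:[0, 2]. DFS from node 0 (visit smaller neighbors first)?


DFS stack-based: start with [0]
Visit order: [0, 1, 2, 4, 3]


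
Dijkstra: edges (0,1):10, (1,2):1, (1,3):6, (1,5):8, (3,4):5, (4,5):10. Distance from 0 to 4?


Dijkstra from 0:
Distances: {0: 0, 1: 10, 2: 11, 3: 16, 4: 21, 5: 18}
Shortest distance to 4 = 21, path = [0, 1, 3, 4]


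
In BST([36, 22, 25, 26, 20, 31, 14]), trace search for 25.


BST root = 36
Search for 25: compare at each node
Path: [36, 22, 25]


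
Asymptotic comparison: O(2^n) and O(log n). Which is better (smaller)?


logarithmic grows slower than exponential
O(log n) is asymptotically smaller; O(2^n) grows faster


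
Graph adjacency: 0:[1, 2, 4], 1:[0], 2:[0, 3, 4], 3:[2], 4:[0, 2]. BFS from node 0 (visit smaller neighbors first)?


BFS queue: start with [0]
Visit order: [0, 1, 2, 4, 3]


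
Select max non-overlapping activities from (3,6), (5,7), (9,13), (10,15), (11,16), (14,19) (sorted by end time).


Greedy: pick earliest-ending, then skip overlaps.
Selected (3 activities): [(3, 6), (9, 13), (14, 19)]


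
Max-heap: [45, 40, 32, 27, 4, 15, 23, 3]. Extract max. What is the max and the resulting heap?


Max = 45
Replace root with last, heapify down
Resulting heap: [40, 27, 32, 3, 4, 15, 23]


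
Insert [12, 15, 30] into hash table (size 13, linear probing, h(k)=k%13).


Insertions: 12->slot 12; 15->slot 2; 30->slot 4
Table: [None, None, 15, None, 30, None, None, None, None, None, None, None, 12]


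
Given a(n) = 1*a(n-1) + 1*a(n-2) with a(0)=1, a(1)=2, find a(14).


Build bottom-up:
...a(12)=377, a(13)=610, a(14)=1*610+1*377=987


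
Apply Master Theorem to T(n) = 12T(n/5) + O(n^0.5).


a=12, b=5, c=0.5. log_5(12)=1.544 > c=0.5. Case 1: O(n^log_b(a)) = O(n^1.544)
Complexity: O(n^1.544)


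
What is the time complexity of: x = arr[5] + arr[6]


Analysis: constant-time operation, no loop
Complexity: O(1)


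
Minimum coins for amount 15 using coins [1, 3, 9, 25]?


dp[0]=0; dp[i]=1+min(dp[i-c] for c in coins)
...dp[10]=2, dp[11]=3, dp[12]=2, dp[13]=3, dp[14]=4, dp[15]=3
Minimum coins for 15 = 3


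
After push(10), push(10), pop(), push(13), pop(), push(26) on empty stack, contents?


push(10) -> [10]
push(10) -> [10, 10]
pop() returns 10 -> [10]
push(13) -> [10, 13]
pop() returns 13 -> [10]
push(26) -> [10, 26]
Final stack (bottom to top): [10, 26]


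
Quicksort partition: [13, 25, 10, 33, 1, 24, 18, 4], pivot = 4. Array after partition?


Elements <= 4 go left of pivot.
Result: [1, 4, 10, 33, 13, 24, 18, 25], pivot at index 1


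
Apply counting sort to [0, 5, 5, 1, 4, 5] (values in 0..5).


Count array: [1, 1, 0, 0, 1, 3]
Reconstruct: [0, 1, 4, 5, 5, 5]


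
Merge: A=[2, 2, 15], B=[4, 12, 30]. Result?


Compare heads, take smaller each step.
Merged: [2, 2, 4, 12, 15, 30]


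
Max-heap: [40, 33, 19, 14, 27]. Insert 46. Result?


Append 46: [40, 33, 19, 14, 27, 46]
Bubble up: swap idx 5(46) with idx 2(19); swap idx 2(46) with idx 0(40)
Result: [46, 33, 40, 14, 27, 19]


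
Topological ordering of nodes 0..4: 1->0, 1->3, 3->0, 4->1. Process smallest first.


Kahn's algorithm, process smallest node first
Order: [2, 4, 1, 3, 0]


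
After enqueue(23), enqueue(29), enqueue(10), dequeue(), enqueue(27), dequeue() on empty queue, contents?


enqueue(23) -> [23]
enqueue(29) -> [23, 29]
enqueue(10) -> [23, 29, 10]
dequeue() returns 23 -> [29, 10]
enqueue(27) -> [29, 10, 27]
dequeue() returns 29 -> [10, 27]
Final queue (front to back): [10, 27]


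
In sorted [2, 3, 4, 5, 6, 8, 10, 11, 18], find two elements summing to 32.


Two pointers: lo=0, hi=8
No pair sums to 32


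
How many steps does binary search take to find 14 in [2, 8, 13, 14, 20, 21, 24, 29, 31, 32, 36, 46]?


Search for 14:
[0,11] mid=5 arr[5]=21
[0,4] mid=2 arr[2]=13
[3,4] mid=3 arr[3]=14
Total: 3 comparisons


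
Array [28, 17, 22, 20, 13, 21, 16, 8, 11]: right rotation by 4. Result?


Right rotate by 4: [21, 16, 8, 11, 28, 17, 22, 20, 13]


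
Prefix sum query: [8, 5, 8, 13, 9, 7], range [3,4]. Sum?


Prefix sums: [0, 8, 13, 21, 34, 43, 50]
Sum[3..4] = prefix[5] - prefix[3] = 43 - 21 = 22


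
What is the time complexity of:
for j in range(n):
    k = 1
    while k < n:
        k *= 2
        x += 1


Per nesting level: O(n) * O(log n) = O(n log n)
Complexity: O(n log n)


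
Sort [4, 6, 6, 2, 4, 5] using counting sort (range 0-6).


Count array: [0, 0, 1, 0, 2, 1, 2]
Reconstruct: [2, 4, 4, 5, 6, 6]


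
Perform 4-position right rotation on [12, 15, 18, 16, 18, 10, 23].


Right rotate by 4: [16, 18, 10, 23, 12, 15, 18]


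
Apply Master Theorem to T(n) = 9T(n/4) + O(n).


a=9, b=4, c=1. log_4(9)=1.585 > c=1. Case 1: O(n^log_b(a)) = O(n^1.585)
Complexity: O(n^1.585)


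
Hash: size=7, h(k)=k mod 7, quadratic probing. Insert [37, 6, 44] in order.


Insertions: 37->slot 2; 6->slot 6; 44->slot 3
Table: [None, None, 37, 44, None, None, 6]


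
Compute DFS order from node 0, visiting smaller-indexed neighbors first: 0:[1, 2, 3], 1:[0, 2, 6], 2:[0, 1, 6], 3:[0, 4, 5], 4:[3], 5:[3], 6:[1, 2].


DFS stack-based: start with [0]
Visit order: [0, 1, 2, 6, 3, 4, 5]


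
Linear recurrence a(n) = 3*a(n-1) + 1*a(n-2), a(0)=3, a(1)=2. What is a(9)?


Build bottom-up:
...a(7)=3458, a(8)=11421, a(9)=3*11421+1*3458=37721


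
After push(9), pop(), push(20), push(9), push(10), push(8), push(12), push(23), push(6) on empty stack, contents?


push(9) -> [9]
pop() returns 9 -> []
push(20) -> [20]
push(9) -> [20, 9]
push(10) -> [20, 9, 10]
push(8) -> [20, 9, 10, 8]
push(12) -> [20, 9, 10, 8, 12]
push(23) -> [20, 9, 10, 8, 12, 23]
push(6) -> [20, 9, 10, 8, 12, 23, 6]
Final stack (bottom to top): [20, 9, 10, 8, 12, 23, 6]


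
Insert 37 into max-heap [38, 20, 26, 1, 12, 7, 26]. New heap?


Append 37: [38, 20, 26, 1, 12, 7, 26, 37]
Bubble up: swap idx 7(37) with idx 3(1); swap idx 3(37) with idx 1(20)
Result: [38, 37, 26, 20, 12, 7, 26, 1]


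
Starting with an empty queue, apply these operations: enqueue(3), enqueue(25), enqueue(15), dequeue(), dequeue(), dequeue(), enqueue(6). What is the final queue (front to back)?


enqueue(3) -> [3]
enqueue(25) -> [3, 25]
enqueue(15) -> [3, 25, 15]
dequeue() returns 3 -> [25, 15]
dequeue() returns 25 -> [15]
dequeue() returns 15 -> []
enqueue(6) -> [6]
Final queue (front to back): [6]


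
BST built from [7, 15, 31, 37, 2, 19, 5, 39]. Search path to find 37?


BST root = 7
Search for 37: compare at each node
Path: [7, 15, 31, 37]


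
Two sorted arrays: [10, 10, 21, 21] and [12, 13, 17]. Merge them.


Compare heads, take smaller each step.
Merged: [10, 10, 12, 13, 17, 21, 21]


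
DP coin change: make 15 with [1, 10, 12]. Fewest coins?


dp[0]=0; dp[i]=1+min(dp[i-c] for c in coins)
...dp[10]=1, dp[11]=2, dp[12]=1, dp[13]=2, dp[14]=3, dp[15]=4
Minimum coins for 15 = 4


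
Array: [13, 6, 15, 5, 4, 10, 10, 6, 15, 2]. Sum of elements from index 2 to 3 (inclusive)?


Prefix sums: [0, 13, 19, 34, 39, 43, 53, 63, 69, 84, 86]
Sum[2..3] = prefix[4] - prefix[2] = 39 - 19 = 20


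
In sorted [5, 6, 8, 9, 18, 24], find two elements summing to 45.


Two pointers: lo=0, hi=5
No pair sums to 45


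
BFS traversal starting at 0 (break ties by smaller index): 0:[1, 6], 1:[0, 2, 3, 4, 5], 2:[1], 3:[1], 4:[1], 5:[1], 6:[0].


BFS queue: start with [0]
Visit order: [0, 1, 6, 2, 3, 4, 5]


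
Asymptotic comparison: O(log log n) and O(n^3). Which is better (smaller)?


double-logarithmic grows slower than cubic
O(log log n) is asymptotically smaller; O(n^3) grows faster


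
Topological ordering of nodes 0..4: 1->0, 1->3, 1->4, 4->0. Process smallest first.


Kahn's algorithm, process smallest node first
Order: [1, 2, 3, 4, 0]


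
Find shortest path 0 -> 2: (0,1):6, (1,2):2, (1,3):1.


Dijkstra from 0:
Distances: {0: 0, 1: 6, 2: 8, 3: 7}
Shortest distance to 2 = 8, path = [0, 1, 2]


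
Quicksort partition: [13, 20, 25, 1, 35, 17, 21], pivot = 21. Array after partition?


Elements <= 21 go left of pivot.
Result: [13, 20, 1, 17, 21, 25, 35], pivot at index 4


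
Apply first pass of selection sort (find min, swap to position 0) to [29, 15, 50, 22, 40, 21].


After one pass: [15, 29, 50, 22, 40, 21]


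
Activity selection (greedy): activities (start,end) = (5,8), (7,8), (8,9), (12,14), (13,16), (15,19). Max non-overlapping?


Greedy: pick earliest-ending, then skip overlaps.
Selected (4 activities): [(5, 8), (8, 9), (12, 14), (15, 19)]


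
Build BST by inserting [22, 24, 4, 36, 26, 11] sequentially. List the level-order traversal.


Root = 22; build tree by BST insertion.
Level-Order traversal: [22, 4, 24, 11, 36, 26]


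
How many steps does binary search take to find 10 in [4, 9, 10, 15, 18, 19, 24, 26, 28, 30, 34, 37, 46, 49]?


Search for 10:
[0,13] mid=6 arr[6]=24
[0,5] mid=2 arr[2]=10
Total: 2 comparisons


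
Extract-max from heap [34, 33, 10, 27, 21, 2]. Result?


Max = 34
Replace root with last, heapify down
Resulting heap: [33, 27, 10, 2, 21]


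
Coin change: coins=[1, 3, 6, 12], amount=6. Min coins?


dp[0]=0; dp[i]=1+min(dp[i-c] for c in coins)
...dp[1]=1, dp[2]=2, dp[3]=1, dp[4]=2, dp[5]=3, dp[6]=1
Minimum coins for 6 = 1


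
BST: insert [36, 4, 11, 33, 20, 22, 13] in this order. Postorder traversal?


Root = 36; build tree by BST insertion.
Postorder traversal: [13, 22, 20, 33, 11, 4, 36]


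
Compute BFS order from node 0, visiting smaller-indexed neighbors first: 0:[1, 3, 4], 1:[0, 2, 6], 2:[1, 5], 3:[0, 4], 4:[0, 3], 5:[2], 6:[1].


BFS queue: start with [0]
Visit order: [0, 1, 3, 4, 2, 6, 5]


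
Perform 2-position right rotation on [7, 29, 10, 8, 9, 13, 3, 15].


Right rotate by 2: [3, 15, 7, 29, 10, 8, 9, 13]


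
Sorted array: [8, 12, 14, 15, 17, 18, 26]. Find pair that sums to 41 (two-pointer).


Two pointers: lo=0, hi=6
Found pair: (15, 26) summing to 41


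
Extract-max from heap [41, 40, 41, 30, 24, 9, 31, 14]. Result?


Max = 41
Replace root with last, heapify down
Resulting heap: [41, 40, 31, 30, 24, 9, 14]


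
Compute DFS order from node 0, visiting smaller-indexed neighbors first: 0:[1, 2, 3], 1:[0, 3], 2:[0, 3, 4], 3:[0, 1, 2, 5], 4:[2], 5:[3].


DFS stack-based: start with [0]
Visit order: [0, 1, 3, 2, 4, 5]


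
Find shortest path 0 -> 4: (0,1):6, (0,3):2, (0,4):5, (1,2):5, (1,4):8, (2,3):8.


Dijkstra from 0:
Distances: {0: 0, 1: 6, 2: 10, 3: 2, 4: 5}
Shortest distance to 4 = 5, path = [0, 4]


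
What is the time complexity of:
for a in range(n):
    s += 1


Per nesting level: O(n) = O(n)
Complexity: O(n)


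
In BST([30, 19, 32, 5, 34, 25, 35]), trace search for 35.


BST root = 30
Search for 35: compare at each node
Path: [30, 32, 34, 35]


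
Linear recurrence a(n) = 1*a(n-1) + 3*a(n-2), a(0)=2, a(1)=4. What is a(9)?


Build bottom-up:
...a(7)=628, a(8)=1450, a(9)=1*1450+3*628=3334


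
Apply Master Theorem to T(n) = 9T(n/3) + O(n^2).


a=9, b=3, c=2. log_3(9)=2 = c=2. Case 2: O(n^c log n) = O(n^2 log n)
Complexity: O(n^2 log n)


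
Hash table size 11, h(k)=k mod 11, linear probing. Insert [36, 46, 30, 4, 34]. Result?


Insertions: 36->slot 3; 46->slot 2; 30->slot 8; 4->slot 4; 34->slot 1
Table: [None, 34, 46, 36, 4, None, None, None, 30, None, None]


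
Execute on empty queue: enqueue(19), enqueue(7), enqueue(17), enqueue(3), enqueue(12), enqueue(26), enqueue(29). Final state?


enqueue(19) -> [19]
enqueue(7) -> [19, 7]
enqueue(17) -> [19, 7, 17]
enqueue(3) -> [19, 7, 17, 3]
enqueue(12) -> [19, 7, 17, 3, 12]
enqueue(26) -> [19, 7, 17, 3, 12, 26]
enqueue(29) -> [19, 7, 17, 3, 12, 26, 29]
Final queue (front to back): [19, 7, 17, 3, 12, 26, 29]


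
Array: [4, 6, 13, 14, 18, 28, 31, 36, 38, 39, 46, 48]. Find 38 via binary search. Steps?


Search for 38:
[0,11] mid=5 arr[5]=28
[6,11] mid=8 arr[8]=38
Total: 2 comparisons


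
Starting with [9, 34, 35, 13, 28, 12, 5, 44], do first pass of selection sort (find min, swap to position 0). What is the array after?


After one pass: [5, 34, 35, 13, 28, 12, 9, 44]


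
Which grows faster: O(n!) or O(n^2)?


quadratic grows slower than factorial
O(n^2) is asymptotically smaller; O(n!) grows faster


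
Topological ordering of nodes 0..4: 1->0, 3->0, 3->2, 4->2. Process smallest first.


Kahn's algorithm, process smallest node first
Order: [1, 3, 0, 4, 2]


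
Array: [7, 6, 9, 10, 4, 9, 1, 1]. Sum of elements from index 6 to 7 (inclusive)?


Prefix sums: [0, 7, 13, 22, 32, 36, 45, 46, 47]
Sum[6..7] = prefix[8] - prefix[6] = 47 - 45 = 2


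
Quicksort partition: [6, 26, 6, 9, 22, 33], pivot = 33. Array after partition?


Elements <= 33 go left of pivot.
Result: [6, 26, 6, 9, 22, 33], pivot at index 5


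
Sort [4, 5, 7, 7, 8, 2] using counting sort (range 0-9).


Count array: [0, 0, 1, 0, 1, 1, 0, 2, 1, 0]
Reconstruct: [2, 4, 5, 7, 7, 8]


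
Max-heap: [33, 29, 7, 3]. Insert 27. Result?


Append 27: [33, 29, 7, 3, 27]
Bubble up: no swaps needed
Result: [33, 29, 7, 3, 27]


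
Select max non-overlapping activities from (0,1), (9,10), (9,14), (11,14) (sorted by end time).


Greedy: pick earliest-ending, then skip overlaps.
Selected (3 activities): [(0, 1), (9, 10), (11, 14)]


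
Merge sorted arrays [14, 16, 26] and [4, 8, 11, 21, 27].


Compare heads, take smaller each step.
Merged: [4, 8, 11, 14, 16, 21, 26, 27]


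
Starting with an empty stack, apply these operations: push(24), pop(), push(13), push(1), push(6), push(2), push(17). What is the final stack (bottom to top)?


push(24) -> [24]
pop() returns 24 -> []
push(13) -> [13]
push(1) -> [13, 1]
push(6) -> [13, 1, 6]
push(2) -> [13, 1, 6, 2]
push(17) -> [13, 1, 6, 2, 17]
Final stack (bottom to top): [13, 1, 6, 2, 17]


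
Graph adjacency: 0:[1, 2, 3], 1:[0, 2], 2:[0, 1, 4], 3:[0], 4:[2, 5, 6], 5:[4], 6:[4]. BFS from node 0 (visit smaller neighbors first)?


BFS queue: start with [0]
Visit order: [0, 1, 2, 3, 4, 5, 6]


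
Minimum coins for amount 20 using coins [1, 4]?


dp[0]=0; dp[i]=1+min(dp[i-c] for c in coins)
...dp[15]=6, dp[16]=4, dp[17]=5, dp[18]=6, dp[19]=7, dp[20]=5
Minimum coins for 20 = 5


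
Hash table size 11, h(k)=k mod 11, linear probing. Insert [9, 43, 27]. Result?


Insertions: 9->slot 9; 43->slot 10; 27->slot 5
Table: [None, None, None, None, None, 27, None, None, None, 9, 43]


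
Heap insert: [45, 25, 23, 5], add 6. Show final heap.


Append 6: [45, 25, 23, 5, 6]
Bubble up: no swaps needed
Result: [45, 25, 23, 5, 6]


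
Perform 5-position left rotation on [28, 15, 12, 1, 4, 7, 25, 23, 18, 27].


Left rotate by 5: [7, 25, 23, 18, 27, 28, 15, 12, 1, 4]


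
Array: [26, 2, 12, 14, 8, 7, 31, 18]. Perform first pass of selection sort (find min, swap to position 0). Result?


After one pass: [2, 26, 12, 14, 8, 7, 31, 18]


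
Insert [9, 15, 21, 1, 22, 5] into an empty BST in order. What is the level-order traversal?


Root = 9; build tree by BST insertion.
Level-Order traversal: [9, 1, 15, 5, 21, 22]


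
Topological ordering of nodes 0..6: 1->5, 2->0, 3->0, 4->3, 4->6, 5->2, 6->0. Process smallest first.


Kahn's algorithm, process smallest node first
Order: [1, 4, 3, 5, 2, 6, 0]


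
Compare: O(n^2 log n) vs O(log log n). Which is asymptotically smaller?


double-logarithmic grows slower than n^2 log n
O(log log n) is asymptotically smaller; O(n^2 log n) grows faster
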